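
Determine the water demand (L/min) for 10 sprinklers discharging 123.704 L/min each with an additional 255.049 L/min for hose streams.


Sprinkler demand = 10 * 123.704 = 1237.04 L/min
Total = 1237.04 + 255.049 = 1492.089 L/min

1492.089 L/min


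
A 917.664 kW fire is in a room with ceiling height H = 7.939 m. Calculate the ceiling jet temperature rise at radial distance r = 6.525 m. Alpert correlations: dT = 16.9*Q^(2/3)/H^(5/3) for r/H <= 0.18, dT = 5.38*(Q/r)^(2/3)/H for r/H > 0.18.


r/H = 6.525 / 7.939 = 0.82189
r/H > 0.18, so dT = 5.38*(Q/r)^(2/3)/H
Q/r = 140.64
(Q/r)^(2/3) = 27.044
dT = 5.38 * 27.044 / 7.939 = 18.327 K

18.327 K


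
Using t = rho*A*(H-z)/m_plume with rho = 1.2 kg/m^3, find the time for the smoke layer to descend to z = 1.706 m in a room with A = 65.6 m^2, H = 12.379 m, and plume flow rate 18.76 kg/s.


H - z = 10.673 m
t = 1.2 * 65.6 * 10.673 / 18.76 = 44.786 s

44.786 s


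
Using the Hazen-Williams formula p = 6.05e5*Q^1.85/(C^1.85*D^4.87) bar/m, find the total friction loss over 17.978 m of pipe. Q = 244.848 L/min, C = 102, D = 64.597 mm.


Q^1.85 = 26270
C^1.85 = 5198.9
D^4.87 = 6.5424e+08
p/m = 0.0046727 bar/m
p_total = 0.0046727 * 17.978 = 0.084006 bar

0.084006 bar


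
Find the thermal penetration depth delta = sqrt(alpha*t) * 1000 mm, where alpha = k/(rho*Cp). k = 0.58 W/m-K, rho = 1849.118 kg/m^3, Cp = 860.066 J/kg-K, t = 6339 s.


alpha = 0.58 / (1849.118 * 860.066) = 3.6470e-07 m^2/s
alpha * t = 0.0023118
delta = sqrt(0.0023118) * 1000 = 48.081 mm

48.081 mm


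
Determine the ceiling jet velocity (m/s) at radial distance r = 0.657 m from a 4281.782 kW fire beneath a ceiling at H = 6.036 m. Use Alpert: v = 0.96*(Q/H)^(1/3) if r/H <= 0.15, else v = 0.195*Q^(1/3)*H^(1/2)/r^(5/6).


r/H = 0.657 / 6.036 = 0.10885
r/H <= 0.15, so v = 0.96*(Q/H)^(1/3)
Q/H = 709.37
(Q/H)^(1/3) = 8.9185
v = 0.96 * 8.9185 = 8.5618 m/s

8.5618 m/s


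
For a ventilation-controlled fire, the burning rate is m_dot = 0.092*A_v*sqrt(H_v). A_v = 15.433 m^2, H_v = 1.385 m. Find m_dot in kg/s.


sqrt(H_v) = 1.1769
m_dot = 0.092 * 15.433 * 1.1769 = 1.6709 kg/s

1.6709 kg/s


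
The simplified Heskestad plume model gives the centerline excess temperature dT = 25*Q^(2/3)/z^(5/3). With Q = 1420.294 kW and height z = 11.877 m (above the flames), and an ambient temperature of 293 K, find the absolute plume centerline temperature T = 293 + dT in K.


Q^(2/3) = 126.35
z^(5/3) = 61.827
dT = 25 * 126.35 / 61.827 = 51.091 K
T = 293 + 51.091 = 344.09 K

344.09 K


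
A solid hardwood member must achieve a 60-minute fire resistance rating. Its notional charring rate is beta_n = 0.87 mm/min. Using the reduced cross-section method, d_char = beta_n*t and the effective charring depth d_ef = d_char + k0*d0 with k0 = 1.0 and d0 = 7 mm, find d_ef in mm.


d_char = 0.87 * 60 = 52.2 mm
d_ef = 52.2 + 1.0*7 = 59.2 mm

59.2 mm


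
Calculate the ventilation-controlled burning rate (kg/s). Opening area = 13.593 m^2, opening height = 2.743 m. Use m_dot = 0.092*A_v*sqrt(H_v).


sqrt(H_v) = 1.6562
m_dot = 0.092 * 13.593 * 1.6562 = 2.0712 kg/s

2.0712 kg/s


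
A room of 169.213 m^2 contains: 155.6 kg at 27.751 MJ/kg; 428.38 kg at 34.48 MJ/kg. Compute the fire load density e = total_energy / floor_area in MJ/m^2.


Total energy = 155.6*27.751 + 428.38*34.48
= 4318.056 + 14770.54
= 19088.598 MJ
e = 19088.598 / 169.213 = 112.81 MJ/m^2

112.81 MJ/m^2


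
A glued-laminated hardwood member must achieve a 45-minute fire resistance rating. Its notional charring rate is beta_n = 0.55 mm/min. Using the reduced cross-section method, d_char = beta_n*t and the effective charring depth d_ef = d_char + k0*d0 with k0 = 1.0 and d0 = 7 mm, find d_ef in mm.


d_char = 0.55 * 45 = 24.75 mm
d_ef = 24.75 + 1.0*7 = 31.75 mm

31.75 mm


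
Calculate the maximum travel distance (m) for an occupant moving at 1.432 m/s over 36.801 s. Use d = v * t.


d = 1.432 * 36.801 = 52.699 m

52.699 m


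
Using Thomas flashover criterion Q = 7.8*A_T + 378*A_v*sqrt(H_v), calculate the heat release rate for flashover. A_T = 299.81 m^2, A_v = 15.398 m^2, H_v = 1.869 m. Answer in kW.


7.8*A_T = 2338.518
sqrt(H_v) = 1.3671
378*A_v*sqrt(H_v) = 7957.2
Q = 2338.518 + 7957.2 = 10296 kW

10296 kW


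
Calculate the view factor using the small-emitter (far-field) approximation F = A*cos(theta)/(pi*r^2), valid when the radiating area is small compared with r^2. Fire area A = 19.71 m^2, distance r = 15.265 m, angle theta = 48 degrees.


cos(48 deg) = 0.66913
pi*r^2 = 732.05
F = 19.71 * 0.66913 / 732.05 = 0.018016

0.018016


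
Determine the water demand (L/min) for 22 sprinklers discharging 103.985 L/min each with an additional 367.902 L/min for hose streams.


Sprinkler demand = 22 * 103.985 = 2287.67 L/min
Total = 2287.67 + 367.902 = 2655.572 L/min

2655.572 L/min


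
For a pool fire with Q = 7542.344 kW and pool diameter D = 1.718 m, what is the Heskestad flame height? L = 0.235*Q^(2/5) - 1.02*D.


Q^(2/5) = 35.563
0.235 * Q^(2/5) = 8.3574
1.02 * D = 1.7524
L = 6.6050 m

6.6050 m


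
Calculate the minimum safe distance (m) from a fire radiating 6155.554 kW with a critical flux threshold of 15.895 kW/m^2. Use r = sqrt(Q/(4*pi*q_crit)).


4*pi*q_crit = 199.74
Q/(4*pi*q_crit) = 30.817
r = sqrt(30.817) = 5.5513 m

5.5513 m


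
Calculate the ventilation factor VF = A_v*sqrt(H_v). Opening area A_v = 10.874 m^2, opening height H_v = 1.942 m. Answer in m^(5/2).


sqrt(H_v) = 1.3936
VF = 10.874 * 1.3936 = 15.154 m^(5/2)

15.154 m^(5/2)


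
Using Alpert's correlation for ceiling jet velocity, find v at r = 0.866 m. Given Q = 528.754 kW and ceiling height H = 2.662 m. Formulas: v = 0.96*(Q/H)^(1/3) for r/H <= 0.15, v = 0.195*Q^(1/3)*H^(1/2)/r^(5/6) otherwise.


r/H = 0.866 / 2.662 = 0.32532
r/H > 0.15, so v = 0.195*Q^(1/3)*H^(1/2)/r^(5/6)
Q^(1/3) = 8.0863
H^(1/2) = 1.6316
r^(5/6) = 0.88702
v = 0.195 * 8.0863 * 1.6316 / 0.88702 = 2.9004 m/s

2.9004 m/s


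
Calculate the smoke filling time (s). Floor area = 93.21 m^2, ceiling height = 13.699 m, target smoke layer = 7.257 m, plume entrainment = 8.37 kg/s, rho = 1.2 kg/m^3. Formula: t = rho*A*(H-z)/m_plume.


H - z = 6.442 m
t = 1.2 * 93.21 * 6.442 / 8.37 = 86.087 s

86.087 s


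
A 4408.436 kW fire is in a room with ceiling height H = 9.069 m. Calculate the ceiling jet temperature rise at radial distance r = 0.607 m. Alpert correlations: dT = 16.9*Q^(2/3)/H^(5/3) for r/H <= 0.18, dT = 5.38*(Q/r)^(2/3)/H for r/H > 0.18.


r/H = 0.607 / 9.069 = 0.066931
r/H <= 0.18, so dT = 16.9*Q^(2/3)/H^(5/3)
Q^(2/3) = 268.86
H^(5/3) = 39.440
dT = 16.9 * 268.86 / 39.440 = 115.21 K

115.21 K


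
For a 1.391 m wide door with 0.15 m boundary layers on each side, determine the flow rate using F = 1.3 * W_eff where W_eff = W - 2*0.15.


W_eff = 1.391 - 0.30 = 1.091 m
F = 1.3 * 1.091 = 1.4183 persons/s

1.4183 persons/s


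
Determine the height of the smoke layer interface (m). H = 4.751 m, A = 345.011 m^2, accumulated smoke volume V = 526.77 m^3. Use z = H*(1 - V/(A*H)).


V/(A*H) = 0.32137
1 - 0.32137 = 0.67863
z = 4.751 * 0.67863 = 3.2242 m

3.2242 m


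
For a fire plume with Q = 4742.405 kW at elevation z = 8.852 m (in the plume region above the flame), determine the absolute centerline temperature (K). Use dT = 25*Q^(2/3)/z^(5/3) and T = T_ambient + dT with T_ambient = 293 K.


Q^(2/3) = 282.27
z^(5/3) = 37.879
dT = 25 * 282.27 / 37.879 = 186.30 K
T = 293 + 186.30 = 479.30 K

479.30 K


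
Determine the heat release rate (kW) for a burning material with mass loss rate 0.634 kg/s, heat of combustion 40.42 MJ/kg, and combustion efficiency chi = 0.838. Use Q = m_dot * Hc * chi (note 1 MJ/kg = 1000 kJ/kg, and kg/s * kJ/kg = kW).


Hc = 40.42 MJ/kg = 40.42 * 1000 kJ/kg = 40420 kJ/kg
Q = 0.634 kg/s * 40420 kJ/kg * 0.838 = 21475 kW

21475 kW


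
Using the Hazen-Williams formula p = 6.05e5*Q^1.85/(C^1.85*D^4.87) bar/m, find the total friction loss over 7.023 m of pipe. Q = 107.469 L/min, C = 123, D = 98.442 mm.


Q^1.85 = 5726.3
C^1.85 = 7350.6
D^4.87 = 5.0908e+09
p/m = 9.2580e-05 bar/m
p_total = 9.2580e-05 * 7.023 = 0.00065019 bar

0.00065019 bar


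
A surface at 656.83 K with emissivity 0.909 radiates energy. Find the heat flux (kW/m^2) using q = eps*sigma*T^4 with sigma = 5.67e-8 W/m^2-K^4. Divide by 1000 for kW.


T^4 = 1.8613e+11
q = 0.909 * 5.67e-8 * 1.8613e+11 / 1000 = 9.5931 kW/m^2

9.5931 kW/m^2


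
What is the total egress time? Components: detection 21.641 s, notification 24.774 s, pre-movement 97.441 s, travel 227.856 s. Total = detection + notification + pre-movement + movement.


Total = 21.641 + 24.774 + 97.441 + 227.856 = 371.712 s

371.712 s


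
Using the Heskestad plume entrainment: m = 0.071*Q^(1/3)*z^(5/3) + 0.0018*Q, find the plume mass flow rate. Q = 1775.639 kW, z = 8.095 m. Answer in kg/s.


Q^(1/3) = 12.109
z^(5/3) = 32.636
First term = 0.071 * 12.109 * 32.636 = 28.059
Second term = 0.0018 * 1775.639 = 3.1962
m = 31.255 kg/s

31.255 kg/s


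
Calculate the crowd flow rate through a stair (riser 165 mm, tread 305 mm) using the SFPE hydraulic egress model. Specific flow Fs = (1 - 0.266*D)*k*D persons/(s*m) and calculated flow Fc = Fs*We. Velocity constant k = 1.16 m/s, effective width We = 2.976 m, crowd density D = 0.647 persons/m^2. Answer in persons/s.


1 - 0.266*D = 1 - 0.266*0.647 = 0.82790
Fs = 0.82790 * 1.16 * 0.647 = 0.62135 persons/(s*m)
Fc = 0.62135 * 2.976 = 1.8491 persons/s

1.8491 persons/s


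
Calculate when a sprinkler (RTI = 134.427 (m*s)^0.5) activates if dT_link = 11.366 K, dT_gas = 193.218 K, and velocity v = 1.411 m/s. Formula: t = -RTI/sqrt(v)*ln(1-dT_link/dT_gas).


dT_link/dT_gas = 0.058825
ln(1 - 0.058825) = -0.060626
t = -134.427 / sqrt(1.411) * -0.060626 = 6.8609 s

6.8609 s


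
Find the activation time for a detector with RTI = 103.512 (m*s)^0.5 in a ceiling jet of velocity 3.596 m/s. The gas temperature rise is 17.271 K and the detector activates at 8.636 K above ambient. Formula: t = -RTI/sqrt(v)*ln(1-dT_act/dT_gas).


dT_act/dT_gas = 0.50003
ln(1 - 0.50003) = -0.69321
t = -103.512 / sqrt(3.596) * -0.69321 = 37.839 s

37.839 s


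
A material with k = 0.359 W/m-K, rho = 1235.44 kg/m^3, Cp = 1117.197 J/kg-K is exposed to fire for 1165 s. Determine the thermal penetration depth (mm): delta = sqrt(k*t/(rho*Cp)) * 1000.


alpha = 0.359 / (1235.44 * 1117.197) = 2.6010e-07 m^2/s
alpha * t = 0.00030302
delta = sqrt(0.00030302) * 1000 = 17.407 mm

17.407 mm


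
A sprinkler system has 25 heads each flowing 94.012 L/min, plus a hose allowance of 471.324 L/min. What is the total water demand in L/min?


Sprinkler demand = 25 * 94.012 = 2350.3 L/min
Total = 2350.3 + 471.324 = 2821.624 L/min

2821.624 L/min


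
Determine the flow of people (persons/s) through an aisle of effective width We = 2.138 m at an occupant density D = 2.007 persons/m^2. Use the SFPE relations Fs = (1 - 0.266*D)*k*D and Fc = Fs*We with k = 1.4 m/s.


1 - 0.266*D = 1 - 0.266*2.007 = 0.46614
Fs = 0.46614 * 1.4 * 2.007 = 1.3098 persons/(s*m)
Fc = 1.3098 * 2.138 = 2.8003 persons/s

2.8003 persons/s


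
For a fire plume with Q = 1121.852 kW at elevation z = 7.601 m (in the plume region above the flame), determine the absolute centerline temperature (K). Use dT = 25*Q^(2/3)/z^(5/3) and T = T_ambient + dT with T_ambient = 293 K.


Q^(2/3) = 107.97
z^(5/3) = 29.384
dT = 25 * 107.97 / 29.384 = 91.857 K
T = 293 + 91.857 = 384.86 K

384.86 K


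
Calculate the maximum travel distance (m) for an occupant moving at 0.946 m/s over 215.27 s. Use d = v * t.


d = 0.946 * 215.27 = 203.65 m

203.65 m


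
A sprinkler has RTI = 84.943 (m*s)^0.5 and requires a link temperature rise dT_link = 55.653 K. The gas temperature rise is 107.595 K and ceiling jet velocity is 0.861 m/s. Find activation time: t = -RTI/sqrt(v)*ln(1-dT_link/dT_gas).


dT_link/dT_gas = 0.51725
ln(1 - 0.51725) = -0.72825
t = -84.943 / sqrt(0.861) * -0.72825 = 66.666 s

66.666 s


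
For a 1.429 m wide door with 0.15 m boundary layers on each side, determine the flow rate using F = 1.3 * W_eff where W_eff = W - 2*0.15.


W_eff = 1.429 - 0.30 = 1.129 m
F = 1.3 * 1.129 = 1.4677 persons/s

1.4677 persons/s


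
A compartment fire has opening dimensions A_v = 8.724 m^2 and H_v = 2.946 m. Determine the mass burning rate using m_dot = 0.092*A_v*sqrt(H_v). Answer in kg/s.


sqrt(H_v) = 1.7164
m_dot = 0.092 * 8.724 * 1.7164 = 1.3776 kg/s

1.3776 kg/s


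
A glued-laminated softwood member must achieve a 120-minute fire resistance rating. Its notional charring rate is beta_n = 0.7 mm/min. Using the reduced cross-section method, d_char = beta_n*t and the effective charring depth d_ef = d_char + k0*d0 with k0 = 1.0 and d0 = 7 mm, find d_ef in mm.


d_char = 0.7 * 120 = 84 mm
d_ef = 84 + 1.0*7 = 91 mm

91 mm


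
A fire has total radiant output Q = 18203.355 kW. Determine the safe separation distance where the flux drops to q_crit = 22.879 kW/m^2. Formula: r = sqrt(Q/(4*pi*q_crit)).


4*pi*q_crit = 287.51
Q/(4*pi*q_crit) = 63.315
r = sqrt(63.315) = 7.9571 m

7.9571 m


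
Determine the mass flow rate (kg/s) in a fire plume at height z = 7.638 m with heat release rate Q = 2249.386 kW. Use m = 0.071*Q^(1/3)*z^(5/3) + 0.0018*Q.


Q^(1/3) = 13.103
z^(5/3) = 29.623
First term = 0.071 * 13.103 * 29.623 = 27.558
Second term = 0.0018 * 2249.386 = 4.0489
m = 31.607 kg/s

31.607 kg/s


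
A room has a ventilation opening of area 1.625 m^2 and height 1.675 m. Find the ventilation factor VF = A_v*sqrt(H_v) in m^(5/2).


sqrt(H_v) = 1.2942
VF = 1.625 * 1.2942 = 2.1031 m^(5/2)

2.1031 m^(5/2)


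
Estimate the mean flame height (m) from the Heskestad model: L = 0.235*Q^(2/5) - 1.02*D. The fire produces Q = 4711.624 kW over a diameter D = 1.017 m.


Q^(2/5) = 29.462
0.235 * Q^(2/5) = 6.9237
1.02 * D = 1.0373
L = 5.8863 m

5.8863 m


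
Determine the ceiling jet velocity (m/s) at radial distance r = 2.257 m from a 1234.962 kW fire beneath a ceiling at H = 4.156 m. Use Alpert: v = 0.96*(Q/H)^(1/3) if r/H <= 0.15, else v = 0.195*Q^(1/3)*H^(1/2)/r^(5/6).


r/H = 2.257 / 4.156 = 0.54307
r/H > 0.15, so v = 0.195*Q^(1/3)*H^(1/2)/r^(5/6)
Q^(1/3) = 10.729
H^(1/2) = 2.0386
r^(5/6) = 1.9707
v = 0.195 * 10.729 * 2.0386 / 1.9707 = 2.1643 m/s

2.1643 m/s


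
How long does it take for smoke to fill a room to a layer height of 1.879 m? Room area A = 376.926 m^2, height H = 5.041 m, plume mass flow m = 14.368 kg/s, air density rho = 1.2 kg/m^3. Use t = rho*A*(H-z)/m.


H - z = 3.162 m
t = 1.2 * 376.926 * 3.162 / 14.368 = 99.541 s

99.541 s


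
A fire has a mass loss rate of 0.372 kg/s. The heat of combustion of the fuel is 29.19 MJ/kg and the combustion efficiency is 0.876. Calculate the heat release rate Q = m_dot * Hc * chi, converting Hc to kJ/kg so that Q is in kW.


Hc = 29.19 MJ/kg = 29.19 * 1000 kJ/kg = 29190 kJ/kg
Q = 0.372 kg/s * 29190 kJ/kg * 0.876 = 9512.2 kW

9512.2 kW


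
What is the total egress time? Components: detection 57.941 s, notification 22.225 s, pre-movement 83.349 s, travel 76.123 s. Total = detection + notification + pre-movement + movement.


Total = 57.941 + 22.225 + 83.349 + 76.123 = 239.638 s

239.638 s


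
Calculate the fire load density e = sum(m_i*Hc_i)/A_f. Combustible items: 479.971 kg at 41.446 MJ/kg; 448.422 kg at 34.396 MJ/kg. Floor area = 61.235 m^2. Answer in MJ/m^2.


Total energy = 479.971*41.446 + 448.422*34.396
= 19892.88 + 15423.92
= 35316.80 MJ
e = 35316.80 / 61.235 = 576.74 MJ/m^2

576.74 MJ/m^2


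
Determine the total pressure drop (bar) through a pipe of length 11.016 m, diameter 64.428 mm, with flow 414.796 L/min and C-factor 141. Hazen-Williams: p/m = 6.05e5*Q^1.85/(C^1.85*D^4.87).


Q^1.85 = 69662
C^1.85 = 9463.6
D^4.87 = 6.4594e+08
p/m = 0.0068945 bar/m
p_total = 0.0068945 * 11.016 = 0.075949 bar

0.075949 bar


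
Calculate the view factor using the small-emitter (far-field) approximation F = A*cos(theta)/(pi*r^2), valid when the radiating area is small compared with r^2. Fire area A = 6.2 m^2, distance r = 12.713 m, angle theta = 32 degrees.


cos(32 deg) = 0.84805
pi*r^2 = 507.75
F = 6.2 * 0.84805 / 507.75 = 0.010355

0.010355


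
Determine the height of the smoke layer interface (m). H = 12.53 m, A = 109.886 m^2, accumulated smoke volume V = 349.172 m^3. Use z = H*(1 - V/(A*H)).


V/(A*H) = 0.25360
1 - 0.25360 = 0.74640
z = 12.53 * 0.74640 = 9.3524 m

9.3524 m


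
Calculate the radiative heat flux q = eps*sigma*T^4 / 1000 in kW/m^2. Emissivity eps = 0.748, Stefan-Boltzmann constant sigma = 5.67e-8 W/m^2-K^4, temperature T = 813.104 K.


T^4 = 4.3710e+11
q = 0.748 * 5.67e-8 * 4.3710e+11 / 1000 = 18.538 kW/m^2

18.538 kW/m^2


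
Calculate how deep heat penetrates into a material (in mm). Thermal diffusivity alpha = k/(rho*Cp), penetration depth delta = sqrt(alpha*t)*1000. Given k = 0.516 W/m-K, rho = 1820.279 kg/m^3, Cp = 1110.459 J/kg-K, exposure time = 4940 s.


alpha = 0.516 / (1820.279 * 1110.459) = 2.5528e-07 m^2/s
alpha * t = 0.0012611
delta = sqrt(0.0012611) * 1000 = 35.511 mm

35.511 mm


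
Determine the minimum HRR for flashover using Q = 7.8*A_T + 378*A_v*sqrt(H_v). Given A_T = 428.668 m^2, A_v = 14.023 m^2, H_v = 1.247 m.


7.8*A_T = 3343.6
sqrt(H_v) = 1.1167
378*A_v*sqrt(H_v) = 5919.2
Q = 3343.6 + 5919.2 = 9262.9 kW

9262.9 kW


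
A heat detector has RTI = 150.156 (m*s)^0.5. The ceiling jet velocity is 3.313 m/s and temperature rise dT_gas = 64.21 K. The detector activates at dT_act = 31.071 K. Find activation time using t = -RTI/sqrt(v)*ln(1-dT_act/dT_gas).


dT_act/dT_gas = 0.48390
ln(1 - 0.48390) = -0.66145
t = -150.156 / sqrt(3.313) * -0.66145 = 54.567 s

54.567 s


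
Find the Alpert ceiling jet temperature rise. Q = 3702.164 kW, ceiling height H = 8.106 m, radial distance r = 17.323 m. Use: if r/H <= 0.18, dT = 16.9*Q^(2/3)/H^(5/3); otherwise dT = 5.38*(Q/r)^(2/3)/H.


r/H = 17.323 / 8.106 = 2.1371
r/H > 0.18, so dT = 5.38*(Q/r)^(2/3)/H
Q/r = 213.71
(Q/r)^(2/3) = 35.746
dT = 5.38 * 35.746 / 8.106 = 23.725 K

23.725 K


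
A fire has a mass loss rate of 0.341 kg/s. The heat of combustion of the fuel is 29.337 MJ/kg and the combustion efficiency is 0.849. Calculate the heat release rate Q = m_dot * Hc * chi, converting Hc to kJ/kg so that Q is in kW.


Hc = 29.337 MJ/kg = 29.337 * 1000 kJ/kg = 29337 kJ/kg
Q = 0.341 kg/s * 29337 kJ/kg * 0.849 = 8493.3 kW

8493.3 kW


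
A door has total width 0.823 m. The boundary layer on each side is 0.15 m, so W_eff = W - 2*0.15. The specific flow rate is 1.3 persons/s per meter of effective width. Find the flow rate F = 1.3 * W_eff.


W_eff = 0.823 - 0.30 = 0.523 m
F = 1.3 * 0.523 = 0.67990 persons/s

0.67990 persons/s


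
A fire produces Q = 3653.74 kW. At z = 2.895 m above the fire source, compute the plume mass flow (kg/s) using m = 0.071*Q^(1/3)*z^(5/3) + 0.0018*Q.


Q^(1/3) = 15.402
z^(5/3) = 5.8805
First term = 0.071 * 15.402 * 5.8805 = 6.4306
Second term = 0.0018 * 3653.74 = 6.5767
m = 13.007 kg/s

13.007 kg/s


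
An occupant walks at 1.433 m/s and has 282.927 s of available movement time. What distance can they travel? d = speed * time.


d = 1.433 * 282.927 = 405.43 m

405.43 m


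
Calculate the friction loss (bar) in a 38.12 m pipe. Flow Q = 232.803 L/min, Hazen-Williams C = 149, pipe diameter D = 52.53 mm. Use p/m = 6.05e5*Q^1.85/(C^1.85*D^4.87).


Q^1.85 = 23929
C^1.85 = 10481
D^4.87 = 2.3899e+08
p/m = 0.0057797 bar/m
p_total = 0.0057797 * 38.12 = 0.22032 bar

0.22032 bar


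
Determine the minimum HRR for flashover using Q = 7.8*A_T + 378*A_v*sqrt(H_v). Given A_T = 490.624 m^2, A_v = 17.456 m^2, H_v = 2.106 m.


7.8*A_T = 3826.9
sqrt(H_v) = 1.4512
378*A_v*sqrt(H_v) = 9575.6
Q = 3826.9 + 9575.6 = 13402 kW

13402 kW


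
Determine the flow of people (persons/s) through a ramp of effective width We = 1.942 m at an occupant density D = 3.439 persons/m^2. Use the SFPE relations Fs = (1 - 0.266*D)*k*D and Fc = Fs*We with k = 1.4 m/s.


1 - 0.266*D = 1 - 0.266*3.439 = 0.085226
Fs = 0.085226 * 1.4 * 3.439 = 0.41033 persons/(s*m)
Fc = 0.41033 * 1.942 = 0.79686 persons/s

0.79686 persons/s


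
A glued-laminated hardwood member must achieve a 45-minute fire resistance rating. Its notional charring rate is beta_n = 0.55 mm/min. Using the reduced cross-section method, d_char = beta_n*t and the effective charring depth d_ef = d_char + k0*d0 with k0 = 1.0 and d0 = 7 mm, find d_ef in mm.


d_char = 0.55 * 45 = 24.75 mm
d_ef = 24.75 + 1.0*7 = 31.75 mm

31.75 mm


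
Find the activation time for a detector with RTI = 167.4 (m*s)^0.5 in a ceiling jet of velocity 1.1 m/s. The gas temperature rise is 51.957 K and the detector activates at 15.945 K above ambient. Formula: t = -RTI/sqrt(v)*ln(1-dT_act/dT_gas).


dT_act/dT_gas = 0.30689
ln(1 - 0.30689) = -0.36656
t = -167.4 / sqrt(1.1) * -0.36656 = 58.507 s

58.507 s


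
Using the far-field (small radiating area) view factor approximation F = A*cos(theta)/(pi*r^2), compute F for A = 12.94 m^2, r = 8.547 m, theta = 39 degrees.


cos(39 deg) = 0.77715
pi*r^2 = 229.50
F = 12.94 * 0.77715 / 229.50 = 0.043819

0.043819


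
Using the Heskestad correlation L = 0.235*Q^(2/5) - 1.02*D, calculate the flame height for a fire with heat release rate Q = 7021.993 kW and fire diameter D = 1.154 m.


Q^(2/5) = 34.561
0.235 * Q^(2/5) = 8.1218
1.02 * D = 1.1771
L = 6.9447 m

6.9447 m


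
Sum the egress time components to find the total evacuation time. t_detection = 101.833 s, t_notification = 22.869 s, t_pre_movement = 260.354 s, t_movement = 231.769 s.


Total = 101.833 + 22.869 + 260.354 + 231.769 = 616.825 s

616.825 s


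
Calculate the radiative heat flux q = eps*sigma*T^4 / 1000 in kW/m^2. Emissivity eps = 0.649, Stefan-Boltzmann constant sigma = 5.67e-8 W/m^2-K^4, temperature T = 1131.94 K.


T^4 = 1.6417e+12
q = 0.649 * 5.67e-8 * 1.6417e+12 / 1000 = 60.412 kW/m^2

60.412 kW/m^2


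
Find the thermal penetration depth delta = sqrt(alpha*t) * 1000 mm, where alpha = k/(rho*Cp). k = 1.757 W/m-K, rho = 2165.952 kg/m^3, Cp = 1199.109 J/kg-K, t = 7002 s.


alpha = 1.757 / (2165.952 * 1199.109) = 6.7649e-07 m^2/s
alpha * t = 0.0047368
delta = sqrt(0.0047368) * 1000 = 68.825 mm

68.825 mm


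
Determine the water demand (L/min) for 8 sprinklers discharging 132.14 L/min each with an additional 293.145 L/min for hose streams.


Sprinkler demand = 8 * 132.14 = 1057.12 L/min
Total = 1057.12 + 293.145 = 1350.265 L/min

1350.265 L/min


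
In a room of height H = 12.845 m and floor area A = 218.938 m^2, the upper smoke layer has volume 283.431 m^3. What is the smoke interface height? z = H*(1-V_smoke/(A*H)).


V/(A*H) = 0.10078
1 - 0.10078 = 0.89922
z = 12.845 * 0.89922 = 11.550 m

11.550 m


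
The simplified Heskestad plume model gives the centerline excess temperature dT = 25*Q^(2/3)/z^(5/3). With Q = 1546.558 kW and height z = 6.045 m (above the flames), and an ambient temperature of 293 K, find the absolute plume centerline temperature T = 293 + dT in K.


Q^(2/3) = 133.73
z^(5/3) = 20.060
dT = 25 * 133.73 / 20.060 = 166.67 K
T = 293 + 166.67 = 459.67 K

459.67 K


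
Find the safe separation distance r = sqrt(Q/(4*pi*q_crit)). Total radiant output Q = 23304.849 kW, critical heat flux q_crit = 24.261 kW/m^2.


4*pi*q_crit = 304.87
Q/(4*pi*q_crit) = 76.441
r = sqrt(76.441) = 8.7431 m

8.7431 m


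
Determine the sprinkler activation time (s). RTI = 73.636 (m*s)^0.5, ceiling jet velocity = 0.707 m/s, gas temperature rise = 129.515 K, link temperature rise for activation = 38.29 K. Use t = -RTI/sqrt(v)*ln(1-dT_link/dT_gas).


dT_link/dT_gas = 0.29564
ln(1 - 0.29564) = -0.35047
t = -73.636 / sqrt(0.707) * -0.35047 = 30.692 s

30.692 s


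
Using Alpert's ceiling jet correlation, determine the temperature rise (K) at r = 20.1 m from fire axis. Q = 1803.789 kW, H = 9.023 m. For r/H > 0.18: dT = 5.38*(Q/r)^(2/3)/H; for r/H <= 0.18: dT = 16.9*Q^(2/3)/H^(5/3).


r/H = 20.1 / 9.023 = 2.2276
r/H > 0.18, so dT = 5.38*(Q/r)^(2/3)/H
Q/r = 89.741
(Q/r)^(2/3) = 20.044
dT = 5.38 * 20.044 / 9.023 = 11.952 K

11.952 K


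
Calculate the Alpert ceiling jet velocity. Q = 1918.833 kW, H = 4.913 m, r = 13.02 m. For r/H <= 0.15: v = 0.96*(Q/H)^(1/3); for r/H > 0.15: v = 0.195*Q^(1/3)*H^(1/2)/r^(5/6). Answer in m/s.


r/H = 13.02 / 4.913 = 2.6501
r/H > 0.15, so v = 0.195*Q^(1/3)*H^(1/2)/r^(5/6)
Q^(1/3) = 12.426
H^(1/2) = 2.2165
r^(5/6) = 8.4887
v = 0.195 * 12.426 * 2.2165 / 8.4887 = 0.63272 m/s

0.63272 m/s


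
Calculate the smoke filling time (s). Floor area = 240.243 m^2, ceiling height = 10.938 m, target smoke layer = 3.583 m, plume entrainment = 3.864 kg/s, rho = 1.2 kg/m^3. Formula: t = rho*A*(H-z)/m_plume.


H - z = 7.355 m
t = 1.2 * 240.243 * 7.355 / 3.864 = 548.75 s

548.75 s


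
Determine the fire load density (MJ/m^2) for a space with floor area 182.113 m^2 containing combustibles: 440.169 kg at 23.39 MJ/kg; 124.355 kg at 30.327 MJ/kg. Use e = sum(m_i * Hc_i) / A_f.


Total energy = 440.169*23.39 + 124.355*30.327
= 10295.55 + 3771.314
= 14066.87 MJ
e = 14066.87 / 182.113 = 77.243 MJ/m^2

77.243 MJ/m^2


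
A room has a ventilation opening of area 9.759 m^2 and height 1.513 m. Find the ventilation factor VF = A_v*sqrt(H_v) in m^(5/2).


sqrt(H_v) = 1.2300
VF = 9.759 * 1.2300 = 12.004 m^(5/2)

12.004 m^(5/2)


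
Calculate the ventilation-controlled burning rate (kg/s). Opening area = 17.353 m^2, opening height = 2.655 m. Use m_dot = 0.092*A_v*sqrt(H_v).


sqrt(H_v) = 1.6294
m_dot = 0.092 * 17.353 * 1.6294 = 2.6013 kg/s

2.6013 kg/s


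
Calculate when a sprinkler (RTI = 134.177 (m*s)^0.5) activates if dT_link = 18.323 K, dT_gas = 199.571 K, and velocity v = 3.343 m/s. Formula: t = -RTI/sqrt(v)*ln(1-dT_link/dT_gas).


dT_link/dT_gas = 0.091812
ln(1 - 0.091812) = -0.096304
t = -134.177 / sqrt(3.343) * -0.096304 = 7.0673 s

7.0673 s


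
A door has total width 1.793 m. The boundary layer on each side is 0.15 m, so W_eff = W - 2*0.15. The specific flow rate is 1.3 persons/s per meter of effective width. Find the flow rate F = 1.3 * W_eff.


W_eff = 1.793 - 0.30 = 1.493 m
F = 1.3 * 1.493 = 1.9409 persons/s

1.9409 persons/s


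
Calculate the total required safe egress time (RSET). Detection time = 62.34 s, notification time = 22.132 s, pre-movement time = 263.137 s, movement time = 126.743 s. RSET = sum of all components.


Total = 62.34 + 22.132 + 263.137 + 126.743 = 474.352 s

474.352 s


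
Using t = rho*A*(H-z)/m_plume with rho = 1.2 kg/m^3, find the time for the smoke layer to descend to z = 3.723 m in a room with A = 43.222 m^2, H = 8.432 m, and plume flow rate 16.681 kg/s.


H - z = 4.709 m
t = 1.2 * 43.222 * 4.709 / 16.681 = 14.642 s

14.642 s


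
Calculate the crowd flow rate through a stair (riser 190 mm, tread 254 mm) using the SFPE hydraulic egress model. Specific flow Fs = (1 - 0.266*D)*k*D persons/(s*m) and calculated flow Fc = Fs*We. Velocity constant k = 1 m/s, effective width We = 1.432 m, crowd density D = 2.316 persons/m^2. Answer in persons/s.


1 - 0.266*D = 1 - 0.266*2.316 = 0.38394
Fs = 0.38394 * 1 * 2.316 = 0.88921 persons/(s*m)
Fc = 0.88921 * 1.432 = 1.2734 persons/s

1.2734 persons/s


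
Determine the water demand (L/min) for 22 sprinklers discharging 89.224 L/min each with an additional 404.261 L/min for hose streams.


Sprinkler demand = 22 * 89.224 = 1962.928 L/min
Total = 1962.928 + 404.261 = 2367.189 L/min

2367.189 L/min


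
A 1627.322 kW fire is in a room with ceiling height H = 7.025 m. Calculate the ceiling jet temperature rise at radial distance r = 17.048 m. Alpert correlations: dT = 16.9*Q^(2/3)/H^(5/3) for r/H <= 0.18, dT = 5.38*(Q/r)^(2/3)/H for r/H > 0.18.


r/H = 17.048 / 7.025 = 2.4268
r/H > 0.18, so dT = 5.38*(Q/r)^(2/3)/H
Q/r = 95.455
(Q/r)^(2/3) = 20.887
dT = 5.38 * 20.887 / 7.025 = 15.996 K

15.996 K


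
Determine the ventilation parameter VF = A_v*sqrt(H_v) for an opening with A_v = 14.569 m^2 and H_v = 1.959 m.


sqrt(H_v) = 1.3996
VF = 14.569 * 1.3996 = 20.391 m^(5/2)

20.391 m^(5/2)


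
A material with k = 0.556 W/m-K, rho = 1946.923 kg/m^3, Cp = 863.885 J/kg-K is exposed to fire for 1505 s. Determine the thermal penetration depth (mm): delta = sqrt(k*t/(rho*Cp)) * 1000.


alpha = 0.556 / (1946.923 * 863.885) = 3.3058e-07 m^2/s
alpha * t = 0.00049752
delta = sqrt(0.00049752) * 1000 = 22.305 mm

22.305 mm


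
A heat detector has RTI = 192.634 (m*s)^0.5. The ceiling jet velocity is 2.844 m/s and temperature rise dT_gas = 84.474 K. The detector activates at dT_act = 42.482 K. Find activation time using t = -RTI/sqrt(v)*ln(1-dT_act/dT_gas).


dT_act/dT_gas = 0.50290
ln(1 - 0.50290) = -0.69896
t = -192.634 / sqrt(2.844) * -0.69896 = 79.841 s

79.841 s


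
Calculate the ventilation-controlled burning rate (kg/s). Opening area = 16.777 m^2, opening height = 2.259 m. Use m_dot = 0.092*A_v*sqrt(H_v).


sqrt(H_v) = 1.5030
m_dot = 0.092 * 16.777 * 1.5030 = 2.3199 kg/s

2.3199 kg/s


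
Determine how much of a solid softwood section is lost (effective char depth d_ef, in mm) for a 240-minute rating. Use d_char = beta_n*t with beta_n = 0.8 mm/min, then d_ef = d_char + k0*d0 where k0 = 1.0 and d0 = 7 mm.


d_char = 0.8 * 240 = 192 mm
d_ef = 192 + 1.0*7 = 199 mm

199 mm


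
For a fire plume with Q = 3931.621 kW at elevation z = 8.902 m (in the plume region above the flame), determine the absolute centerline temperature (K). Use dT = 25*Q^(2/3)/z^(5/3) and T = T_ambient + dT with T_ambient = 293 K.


Q^(2/3) = 249.10
z^(5/3) = 38.237
dT = 25 * 249.10 / 38.237 = 162.87 K
T = 293 + 162.87 = 455.87 K

455.87 K


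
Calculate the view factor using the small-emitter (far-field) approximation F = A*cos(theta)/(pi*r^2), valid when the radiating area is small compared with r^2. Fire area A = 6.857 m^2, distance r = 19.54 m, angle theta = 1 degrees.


cos(1 deg) = 0.99985
pi*r^2 = 1199.5
F = 6.857 * 0.99985 / 1199.5 = 0.0057157

0.0057157


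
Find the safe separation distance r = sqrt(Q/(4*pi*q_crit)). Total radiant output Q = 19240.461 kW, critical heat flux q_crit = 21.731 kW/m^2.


4*pi*q_crit = 273.08
Q/(4*pi*q_crit) = 70.457
r = sqrt(70.457) = 8.3939 m

8.3939 m


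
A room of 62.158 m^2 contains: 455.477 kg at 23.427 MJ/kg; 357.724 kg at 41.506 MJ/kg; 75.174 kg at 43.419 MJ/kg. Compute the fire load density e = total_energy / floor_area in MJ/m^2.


Total energy = 455.477*23.427 + 357.724*41.506 + 75.174*43.419
= 10670.46 + 14847.69 + 3263.980
= 28782.13 MJ
e = 28782.13 / 62.158 = 463.05 MJ/m^2

463.05 MJ/m^2


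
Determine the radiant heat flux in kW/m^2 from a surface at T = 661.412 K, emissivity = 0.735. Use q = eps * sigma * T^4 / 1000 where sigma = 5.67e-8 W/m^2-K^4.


T^4 = 1.9138e+11
q = 0.735 * 5.67e-8 * 1.9138e+11 / 1000 = 7.9755 kW/m^2

7.9755 kW/m^2


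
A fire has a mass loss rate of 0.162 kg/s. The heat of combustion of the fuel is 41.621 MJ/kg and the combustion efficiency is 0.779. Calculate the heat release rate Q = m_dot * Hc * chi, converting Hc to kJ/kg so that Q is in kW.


Hc = 41.621 MJ/kg = 41.621 * 1000 kJ/kg = 41621 kJ/kg
Q = 0.162 kg/s * 41621 kJ/kg * 0.779 = 5252.5 kW

5252.5 kW


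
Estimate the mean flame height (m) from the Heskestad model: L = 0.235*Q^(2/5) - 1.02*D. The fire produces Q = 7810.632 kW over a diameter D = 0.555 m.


Q^(2/5) = 36.064
0.235 * Q^(2/5) = 8.4751
1.02 * D = 0.56610
L = 7.9090 m

7.9090 m


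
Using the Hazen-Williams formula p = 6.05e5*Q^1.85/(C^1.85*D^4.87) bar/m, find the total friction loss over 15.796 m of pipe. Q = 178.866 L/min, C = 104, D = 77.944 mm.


Q^1.85 = 14695
C^1.85 = 5389.0
D^4.87 = 1.6330e+09
p/m = 0.0010103 bar/m
p_total = 0.0010103 * 15.796 = 0.015958 bar

0.015958 bar


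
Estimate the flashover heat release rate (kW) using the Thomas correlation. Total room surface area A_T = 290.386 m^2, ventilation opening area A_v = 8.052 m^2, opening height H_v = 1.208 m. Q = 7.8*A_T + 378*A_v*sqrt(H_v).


7.8*A_T = 2265.0
sqrt(H_v) = 1.0991
378*A_v*sqrt(H_v) = 3345.3
Q = 2265.0 + 3345.3 = 5610.3 kW

5610.3 kW


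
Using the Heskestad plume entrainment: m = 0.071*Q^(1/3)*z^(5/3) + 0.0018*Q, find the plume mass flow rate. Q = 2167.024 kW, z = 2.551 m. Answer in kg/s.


Q^(1/3) = 12.941
z^(5/3) = 4.7627
First term = 0.071 * 12.941 * 4.7627 = 4.3759
Second term = 0.0018 * 2167.024 = 3.9006
m = 8.2765 kg/s

8.2765 kg/s


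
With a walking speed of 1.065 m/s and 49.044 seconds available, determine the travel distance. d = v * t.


d = 1.065 * 49.044 = 52.232 m

52.232 m


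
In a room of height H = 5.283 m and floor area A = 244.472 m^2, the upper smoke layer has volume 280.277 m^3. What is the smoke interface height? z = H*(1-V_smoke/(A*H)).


V/(A*H) = 0.21701
1 - 0.21701 = 0.78299
z = 5.283 * 0.78299 = 4.1365 m

4.1365 m


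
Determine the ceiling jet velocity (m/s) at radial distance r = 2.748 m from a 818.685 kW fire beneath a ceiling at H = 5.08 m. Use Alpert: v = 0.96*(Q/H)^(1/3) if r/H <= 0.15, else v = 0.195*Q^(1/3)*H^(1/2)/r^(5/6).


r/H = 2.748 / 5.08 = 0.54094
r/H > 0.15, so v = 0.195*Q^(1/3)*H^(1/2)/r^(5/6)
Q^(1/3) = 9.3549
H^(1/2) = 2.2539
r^(5/6) = 2.3219
v = 0.195 * 9.3549 * 2.2539 / 2.3219 = 1.7708 m/s

1.7708 m/s


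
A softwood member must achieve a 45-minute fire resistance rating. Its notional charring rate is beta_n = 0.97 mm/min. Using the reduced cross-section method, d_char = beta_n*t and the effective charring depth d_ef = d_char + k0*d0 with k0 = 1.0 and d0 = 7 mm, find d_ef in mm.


d_char = 0.97 * 45 = 43.65 mm
d_ef = 43.65 + 1.0*7 = 50.65 mm

50.65 mm


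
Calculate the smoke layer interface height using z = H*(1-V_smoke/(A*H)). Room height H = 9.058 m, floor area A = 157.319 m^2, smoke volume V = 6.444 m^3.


V/(A*H) = 0.0045221
1 - 0.0045221 = 0.99548
z = 9.058 * 0.99548 = 9.0170 m

9.0170 m


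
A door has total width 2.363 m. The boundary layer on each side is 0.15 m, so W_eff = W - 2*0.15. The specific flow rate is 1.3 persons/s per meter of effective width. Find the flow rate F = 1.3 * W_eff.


W_eff = 2.363 - 0.30 = 2.063 m
F = 1.3 * 2.063 = 2.6819 persons/s

2.6819 persons/s


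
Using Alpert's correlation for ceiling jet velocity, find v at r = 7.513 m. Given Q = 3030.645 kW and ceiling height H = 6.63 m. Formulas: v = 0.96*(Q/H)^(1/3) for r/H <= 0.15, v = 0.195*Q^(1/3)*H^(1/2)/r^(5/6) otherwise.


r/H = 7.513 / 6.63 = 1.1332
r/H > 0.15, so v = 0.195*Q^(1/3)*H^(1/2)/r^(5/6)
Q^(1/3) = 14.471
H^(1/2) = 2.5749
r^(5/6) = 5.3684
v = 0.195 * 14.471 * 2.5749 / 5.3684 = 1.3535 m/s

1.3535 m/s


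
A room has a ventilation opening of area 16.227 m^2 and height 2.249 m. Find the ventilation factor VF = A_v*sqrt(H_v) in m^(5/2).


sqrt(H_v) = 1.4997
VF = 16.227 * 1.4997 = 24.335 m^(5/2)

24.335 m^(5/2)


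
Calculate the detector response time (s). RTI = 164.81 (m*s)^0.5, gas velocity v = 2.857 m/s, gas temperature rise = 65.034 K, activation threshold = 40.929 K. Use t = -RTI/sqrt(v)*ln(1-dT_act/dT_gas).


dT_act/dT_gas = 0.62935
ln(1 - 0.62935) = -0.99249
t = -164.81 / sqrt(2.857) * -0.99249 = 96.773 s

96.773 s


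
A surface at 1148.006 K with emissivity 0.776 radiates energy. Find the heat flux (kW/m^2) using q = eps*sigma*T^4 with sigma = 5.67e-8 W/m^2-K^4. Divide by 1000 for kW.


T^4 = 1.7369e+12
q = 0.776 * 5.67e-8 * 1.7369e+12 / 1000 = 76.423 kW/m^2

76.423 kW/m^2


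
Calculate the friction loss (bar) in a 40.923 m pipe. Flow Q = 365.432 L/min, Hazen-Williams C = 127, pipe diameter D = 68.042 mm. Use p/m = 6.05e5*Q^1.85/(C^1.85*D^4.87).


Q^1.85 = 55105
C^1.85 = 7799.0
D^4.87 = 8.4261e+08
p/m = 0.0050733 bar/m
p_total = 0.0050733 * 40.923 = 0.20761 bar

0.20761 bar


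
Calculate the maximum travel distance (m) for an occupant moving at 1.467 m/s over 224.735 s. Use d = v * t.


d = 1.467 * 224.735 = 329.69 m

329.69 m


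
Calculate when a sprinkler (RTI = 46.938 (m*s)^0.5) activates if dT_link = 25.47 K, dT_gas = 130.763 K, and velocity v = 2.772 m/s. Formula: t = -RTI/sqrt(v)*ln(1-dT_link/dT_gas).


dT_link/dT_gas = 0.19478
ln(1 - 0.19478) = -0.21664
t = -46.938 / sqrt(2.772) * -0.21664 = 6.1075 s

6.1075 s


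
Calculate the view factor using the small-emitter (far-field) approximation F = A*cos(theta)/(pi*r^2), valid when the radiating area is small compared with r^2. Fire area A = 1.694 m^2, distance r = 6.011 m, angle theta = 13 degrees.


cos(13 deg) = 0.97437
pi*r^2 = 113.51
F = 1.694 * 0.97437 / 113.51 = 0.014541

0.014541


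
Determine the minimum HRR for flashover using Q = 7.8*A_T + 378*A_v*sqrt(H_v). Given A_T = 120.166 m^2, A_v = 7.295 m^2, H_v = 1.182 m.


7.8*A_T = 937.29
sqrt(H_v) = 1.0872
378*A_v*sqrt(H_v) = 2998.0
Q = 937.29 + 2998.0 = 3935.3 kW

3935.3 kW


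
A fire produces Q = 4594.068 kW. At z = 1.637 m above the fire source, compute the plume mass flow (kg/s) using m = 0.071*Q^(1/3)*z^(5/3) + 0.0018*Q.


Q^(1/3) = 16.624
z^(5/3) = 2.2738
First term = 0.071 * 16.624 * 2.2738 = 2.6837
Second term = 0.0018 * 4594.068 = 8.2693
m = 10.953 kg/s

10.953 kg/s


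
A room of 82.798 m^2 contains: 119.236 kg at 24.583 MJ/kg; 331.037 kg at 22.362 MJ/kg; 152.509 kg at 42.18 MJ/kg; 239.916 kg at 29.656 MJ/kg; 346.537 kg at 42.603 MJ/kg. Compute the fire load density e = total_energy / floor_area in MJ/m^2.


Total energy = 119.236*24.583 + 331.037*22.362 + 152.509*42.18 + 239.916*29.656 + 346.537*42.603
= 2931.179 + 7402.649 + 6432.830 + 7114.949 + 14763.52
= 38645.12 MJ
e = 38645.12 / 82.798 = 466.74 MJ/m^2

466.74 MJ/m^2


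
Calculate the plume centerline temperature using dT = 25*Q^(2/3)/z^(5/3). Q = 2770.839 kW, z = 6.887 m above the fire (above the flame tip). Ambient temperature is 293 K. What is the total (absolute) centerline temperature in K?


Q^(2/3) = 197.28
z^(5/3) = 24.930
dT = 25 * 197.28 / 24.930 = 197.83 K
T = 293 + 197.83 = 490.83 K

490.83 K


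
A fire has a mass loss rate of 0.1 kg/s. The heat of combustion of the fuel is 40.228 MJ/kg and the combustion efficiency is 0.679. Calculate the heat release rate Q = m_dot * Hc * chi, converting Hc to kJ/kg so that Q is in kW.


Hc = 40.228 MJ/kg = 40.228 * 1000 kJ/kg = 40228 kJ/kg
Q = 0.1 kg/s * 40228 kJ/kg * 0.679 = 2731.5 kW

2731.5 kW


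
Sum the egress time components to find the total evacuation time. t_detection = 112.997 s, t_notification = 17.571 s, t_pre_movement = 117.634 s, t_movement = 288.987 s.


Total = 112.997 + 17.571 + 117.634 + 288.987 = 537.189 s

537.189 s


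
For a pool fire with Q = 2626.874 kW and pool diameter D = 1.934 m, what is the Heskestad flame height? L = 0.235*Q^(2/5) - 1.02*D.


Q^(2/5) = 23.323
0.235 * Q^(2/5) = 5.4808
1.02 * D = 1.9727
L = 3.5081 m

3.5081 m


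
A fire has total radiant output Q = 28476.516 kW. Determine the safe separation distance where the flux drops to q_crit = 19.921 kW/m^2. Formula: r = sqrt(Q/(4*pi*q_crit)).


4*pi*q_crit = 250.33
Q/(4*pi*q_crit) = 113.75
r = sqrt(113.75) = 10.666 m

10.666 m


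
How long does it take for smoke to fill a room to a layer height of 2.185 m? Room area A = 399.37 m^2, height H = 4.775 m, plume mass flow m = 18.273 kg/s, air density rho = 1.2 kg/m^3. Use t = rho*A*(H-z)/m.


H - z = 2.59 m
t = 1.2 * 399.37 * 2.59 / 18.273 = 67.928 s

67.928 s


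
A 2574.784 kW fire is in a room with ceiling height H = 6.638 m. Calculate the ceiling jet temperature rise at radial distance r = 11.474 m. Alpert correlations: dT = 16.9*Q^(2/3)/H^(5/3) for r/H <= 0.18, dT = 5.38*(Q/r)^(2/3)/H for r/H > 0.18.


r/H = 11.474 / 6.638 = 1.7285
r/H > 0.18, so dT = 5.38*(Q/r)^(2/3)/H
Q/r = 224.40
(Q/r)^(2/3) = 36.928
dT = 5.38 * 36.928 / 6.638 = 29.929 K

29.929 K


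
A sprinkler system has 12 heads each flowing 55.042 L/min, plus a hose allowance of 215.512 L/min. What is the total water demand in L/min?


Sprinkler demand = 12 * 55.042 = 660.504 L/min
Total = 660.504 + 215.512 = 876.016 L/min

876.016 L/min
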